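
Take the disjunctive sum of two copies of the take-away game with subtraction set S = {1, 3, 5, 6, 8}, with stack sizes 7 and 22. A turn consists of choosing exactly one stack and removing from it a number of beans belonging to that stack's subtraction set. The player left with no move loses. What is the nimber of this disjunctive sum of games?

All stacks use S = {1, 3, 5, 6, 8}:
G(0) = 0
G(1) = mex{0} = 1
G(2) = mex{1} = 0
G(3) = mex{0,0} = 1
G(4) = mex{1,1} = 0
G(5) = mex{0,0,0} = 1
G(6) = mex{1,1,1,0} = 2
G(7) = mex{2,0,0,1} = 3
G(8) = mex{3,1,1,0,0} = 2
G(9) = mex{2,2,0,1,1} = 3
G(10) = mex{3,3,1,0,0} = 2
G(11) = mex{2,2,2,1,1} = 0
G(12) = mex{0,3,3,2,0} = 1
G(13) = mex{1,2,2,3,1} = 0
G(14) = mex{0,0,3,2,2} = 1
G(15) = mex{1,1,2,3,3} = 0
G(16) = mex{0,0,0,2,2} = 1
G(17) = mex{1,1,1,0,3} = 2
G(18) = mex{2,0,0,1,2} = 3
G(19) = mex{3,1,1,0,0} = 2
G(20) = mex{2,2,0,1,1} = 3
G(21) = mex{3,3,1,0,0} = 2
G(22) = mex{2,2,2,1,1} = 0
Stack A: G(7) = 3.
Stack B: G(22) = 0.
Combined Grundy value = 3 ⊕ 0 = 3.

3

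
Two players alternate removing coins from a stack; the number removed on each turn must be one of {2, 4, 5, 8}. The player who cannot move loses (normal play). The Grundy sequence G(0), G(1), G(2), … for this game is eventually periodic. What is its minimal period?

3

n :  0  1  2  3  4  5  6  7  8  9 10 11 12 13 14 15 16 17 18 19 20 21
G :  0  0  1  1  2  2  3  0  4  1  0  2  1  0  2  1  0  2  1  0  2  1
From n = 9 onward G(n+3) = G(n); since this holds over max(S) = 8 consecutive positions the period is 3 (pre-period 9).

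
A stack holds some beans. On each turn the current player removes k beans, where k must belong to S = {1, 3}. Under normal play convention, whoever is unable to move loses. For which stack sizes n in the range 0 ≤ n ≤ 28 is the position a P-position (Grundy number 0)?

G(0) = 0
G(1) = mex{0} = 1
G(2) = mex{1} = 0
G(3) = mex{0,0} = 1
G(4) = mex{1,1} = 0
G(5) = mex{0,0} = 1
G(6) = mex{1,1} = 0
G(7) = mex{0,0} = 1
G(8) = mex{1,1} = 0
G(9) = mex{0,0} = 1
G(10) = mex{1,1} = 0
G(11) = mex{0,0} = 1
G(12) = mex{1,1} = 0
G(13) = mex{0,0} = 1
G(14) = mex{1,1} = 0
G(15) = mex{0,0} = 1
G(16) = mex{1,1} = 0
G(17) = mex{0,0} = 1
G(18) = mex{1,1} = 0
G(19) = mex{0,0} = 1
G(20) = mex{1,1} = 0
G(21) = mex{0,0} = 1
G(22) = mex{1,1} = 0
G(23) = mex{0,0} = 1
G(24) = mex{1,1} = 0
G(25) = mex{0,0} = 1
G(26) = mex{1,1} = 0
G(27) = mex{0,0} = 1
G(28) = mex{1,1} = 0
P-positions are exactly the n with G(n) = 0.

0, 2, 4, 6, 8, 10, 12, 14, 16, 18, 20, 22, 24, 26, 28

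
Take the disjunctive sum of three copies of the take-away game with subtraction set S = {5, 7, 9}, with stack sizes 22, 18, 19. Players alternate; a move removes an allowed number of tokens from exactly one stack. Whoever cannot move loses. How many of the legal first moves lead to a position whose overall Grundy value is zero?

All stacks use S = {5, 7, 9}:
n :  0  1  2  3  4  5  6  7  8  9 10 11 12 13 14 15 16 17 18 19 20 21 22
G :  0  0  0  0  0  1  1  1  1  1  2  2  2  2  0  0  0  0  0  1  1  1  1
Stack A: G(22) = 1.
Stack B: G(18) = 0.
Stack C: G(19) = 1.
Combined Grundy value = 1 ⊕ 0 ⊕ 1 = 0.
A winning move leaves total XOR = 0, i.e. changes one component's Grundy value g to g ⊕ X where X is the current total.
Stack A: target g' = 1⊕0 = 1, but every legal move changes the Grundy value (mex property), so 0 moves.
Stack B: target g' = 0⊕0 = 0, but every legal move changes the Grundy value (mex property), so 0 moves.
Stack C: target g' = 1⊕0 = 1, but every legal move changes the Grundy value (mex property), so 0 moves.

0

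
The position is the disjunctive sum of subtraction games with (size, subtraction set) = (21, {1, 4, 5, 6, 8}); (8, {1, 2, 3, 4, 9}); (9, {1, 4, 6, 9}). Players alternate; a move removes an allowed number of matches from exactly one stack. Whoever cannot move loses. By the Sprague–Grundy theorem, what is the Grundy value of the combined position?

0

Stack A, S = {1, 4, 5, 6, 8}:
n :  0  1  2  3  4  5  6  7  8  9 10 11 12 13 14 15 16 17 18 19 20 21
G :  0  1  0  1  2  3  2  3  4  0  1  0  1  2  3  2  3  4  0  1  0  1
G_A(21) = 1.
Stack B, S = {1, 2, 3, 4, 9}:
G(0) = 0
G(1) = mex{0} = 1
G(2) = mex{1,0} = 2
G(3) = mex{2,1,0} = 3
G(4) = mex{3,2,1,0} = 4
G(5) = mex{4,3,2,1} = 0
G(6) = mex{0,4,3,2} = 1
G(7) = mex{1,0,4,3} = 2
G(8) = mex{2,1,0,4} = 3
G_B(8) = 3.
Stack C, S = {1, 4, 6, 9}:
n : 0 1 2 3 4 5 6 7 8 9
G : 0 1 0 1 2 0 1 0 1 2
G_C(9) = 2.
Combined Grundy value = 1 ⊕ 3 ⊕ 2 = 0.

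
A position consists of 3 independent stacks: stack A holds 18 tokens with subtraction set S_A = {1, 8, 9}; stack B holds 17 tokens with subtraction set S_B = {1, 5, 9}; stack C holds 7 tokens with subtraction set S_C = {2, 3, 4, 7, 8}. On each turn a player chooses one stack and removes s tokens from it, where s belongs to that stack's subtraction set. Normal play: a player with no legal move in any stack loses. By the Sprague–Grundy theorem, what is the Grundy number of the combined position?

2

Stack A, S = {1, 8, 9}:
n :  0  1  2  3  4  5  6  7  8  9 10 11 12 13 14 15 16 17 18
G :  0  1  0  1  0  1  0  1  2  3  2  3  2  3  2  3  0  1  0
G_A(18) = 0.
Stack B, S = {1, 5, 9}:
n :  0  1  2  3  4  5  6  7  8  9 10 11 12 13 14 15 16 17
G :  0  1  0  1  0  1  0  1  0  1  0  1  0  1  0  1  0  1
G_B(17) = 1.
Stack C, S = {2, 3, 4, 7, 8}:
n : 0 1 2 3 4 5 6 7
G : 0 0 1 1 2 2 0 3
G_C(7) = 3.
Combined Grundy value = 0 ⊕ 1 ⊕ 3 = 2.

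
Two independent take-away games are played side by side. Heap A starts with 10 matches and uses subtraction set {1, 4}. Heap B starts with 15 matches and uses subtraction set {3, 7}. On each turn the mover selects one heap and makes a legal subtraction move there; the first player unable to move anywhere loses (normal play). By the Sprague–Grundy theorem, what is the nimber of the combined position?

Heap A, S = {1, 4}:
n :  0  1  2  3  4  5  6  7  8  9 10
G :  0  1  0  1  2  0  1  0  1  2  0
G_A(10) = 0.
Heap B, S = {3, 7}:
G(0) = 0
G(1) = mex{} = 0
G(2) = mex{} = 0
G(3) = mex{0} = 1
G(4) = mex{0} = 1
G(5) = mex{0} = 1
G(6) = mex{1} = 0
G(7) = mex{1,0} = 2
G(8) = mex{1,0} = 2
G(9) = mex{0,0} = 1
G(10) = mex{2,1} = 0
G(11) = mex{2,1} = 0
G(12) = mex{1,1} = 0
G(13) = mex{0,0} = 1
G(14) = mex{0,2} = 1
G(15) = mex{0,2} = 1
G_B(15) = 1.
Combined Grundy value = 0 ⊕ 1 = 1.

1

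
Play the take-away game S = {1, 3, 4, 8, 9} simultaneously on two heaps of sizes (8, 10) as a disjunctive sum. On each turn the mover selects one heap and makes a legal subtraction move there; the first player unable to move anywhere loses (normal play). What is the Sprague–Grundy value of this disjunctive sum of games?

All heaps use S = {1, 3, 4, 8, 9}:
n :  0  1  2  3  4  5  6  7  8  9 10
G :  0  1  0  1  2  3  2  0  1  4  3
Heap A: G(8) = 1.
Heap B: G(10) = 3.
Combined Grundy value = 1 ⊕ 3 = 2.

2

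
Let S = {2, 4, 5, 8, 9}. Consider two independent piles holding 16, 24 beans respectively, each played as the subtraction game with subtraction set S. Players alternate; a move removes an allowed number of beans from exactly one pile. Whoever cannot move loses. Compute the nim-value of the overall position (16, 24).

All piles use S = {2, 4, 5, 8, 9}:
G(0) = 0
G(1) = mex{} = 0
G(2) = mex{0} = 1
G(3) = mex{0} = 1
G(4) = mex{1,0} = 2
G(5) = mex{1,0,0} = 2
G(6) = mex{2,1,0} = 3
G(7) = mex{2,1,1} = 0
G(8) = mex{3,2,1,0} = 4
G(9) = mex{0,2,2,0,0} = 1
G(10) = mex{4,3,2,1,0} = 5
G(11) = mex{1,0,3,1,1} = 2
G(12) = mex{5,4,0,2,1} = 3
G(13) = mex{2,1,4,2,2} = 0
G(14) = mex{3,5,1,3,2} = 0
G(15) = mex{0,2,5,0,3} = 1
G(16) = mex{0,3,2,4,0} = 1
G(17) = mex{1,0,3,1,4} = 2
G(18) = mex{1,0,0,5,1} = 2
G(19) = mex{2,1,0,2,5} = 3
G(20) = mex{2,1,1,3,2} = 0
G(21) = mex{3,2,1,0,3} = 4
G(22) = mex{0,2,2,0,0} = 1
G(23) = mex{4,3,2,1,0} = 5
G(24) = mex{1,0,3,1,1} = 2
Pile A: G(16) = 1.
Pile B: G(24) = 2.
Combined Grundy value = 1 ⊕ 2 = 3.

3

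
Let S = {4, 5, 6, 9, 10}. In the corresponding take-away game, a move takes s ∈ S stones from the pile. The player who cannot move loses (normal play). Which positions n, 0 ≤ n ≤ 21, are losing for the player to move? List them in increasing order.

G(0) = 0
G(1) = mex{} = 0
G(2) = mex{} = 0
G(3) = mex{} = 0
G(4) = mex{0} = 1
G(5) = mex{0,0} = 1
G(6) = mex{0,0,0} = 1
G(7) = mex{0,0,0} = 1
G(8) = mex{1,0,0} = 2
G(9) = mex{1,1,0,0} = 2
G(10) = mex{1,1,1,0,0} = 2
G(11) = mex{1,1,1,0,0} = 2
G(12) = mex{2,1,1,0,0} = 3
G(13) = mex{2,2,1,1,0} = 3
G(14) = mex{2,2,2,1,1} = 0
G(15) = mex{2,2,2,1,1} = 0
G(16) = mex{3,2,2,1,1} = 0
G(17) = mex{3,3,2,2,1} = 0
G(18) = mex{0,3,3,2,2} = 1
G(19) = mex{0,0,3,2,2} = 1
G(20) = mex{0,0,0,2,2} = 1
G(21) = mex{0,0,0,3,2} = 1
P-positions are exactly the n with G(n) = 0.

0, 1, 2, 3, 14, 15, 16, 17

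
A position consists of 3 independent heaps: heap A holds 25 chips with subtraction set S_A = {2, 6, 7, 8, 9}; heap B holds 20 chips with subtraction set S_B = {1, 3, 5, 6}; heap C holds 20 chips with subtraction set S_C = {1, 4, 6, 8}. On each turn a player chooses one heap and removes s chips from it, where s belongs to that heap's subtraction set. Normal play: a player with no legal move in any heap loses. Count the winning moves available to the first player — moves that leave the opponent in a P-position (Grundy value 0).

Heap A, S = {2, 6, 7, 8, 9}:
G(0) = 0
G(1) = mex{} = 0
G(2) = mex{0} = 1
G(3) = mex{0} = 1
G(4) = mex{1} = 0
G(5) = mex{1} = 0
G(6) = mex{0,0} = 1
G(7) = mex{0,0,0} = 1
G(8) = mex{1,1,0,0} = 2
G(9) = mex{1,1,1,0,0} = 2
G(10) = mex{2,0,1,1,0} = 3
G(11) = mex{2,0,0,1,1} = 3
G(12) = mex{3,1,0,0,1} = 2
G(13) = mex{3,1,1,0,0} = 2
G(14) = mex{2,2,1,1,0} = 3
G(15) = mex{2,2,2,1,1} = 0
G(16) = mex{3,3,2,2,1} = 0
G(17) = mex{0,3,3,2,2} = 1
G(18) = mex{0,2,3,3,2} = 1
G(19) = mex{1,2,2,3,3} = 0
G(20) = mex{1,3,2,2,3} = 0
G(21) = mex{0,0,3,2,2} = 1
G(22) = mex{0,0,0,3,2} = 1
G(23) = mex{1,1,0,0,3} = 2
G(24) = mex{1,1,1,0,0} = 2
G(25) = mex{2,0,1,1,0} = 3
G_A(25) = 3.
Heap B, S = {1, 3, 5, 6}:
n :  0  1  2  3  4  5  6  7  8  9 10 11 12 13 14 15 16 17 18 19 20
G :  0  1  0  1  0  1  2  3  2  3  2  0  1  0  1  0  1  2  3  2  3
G_B(20) = 3.
Heap C, S = {1, 4, 6, 8}:
n :  0  1  2  3  4  5  6  7  8  9 10 11 12 13 14 15 16 17 18 19 20
G :  0  1  0  1  2  0  1  0  1  2  3  2  0  1  0  1  2  0  1  0  1
G_C(20) = 1.
Combined Grundy value = 3 ⊕ 3 ⊕ 1 = 1.
A winning move leaves total XOR = 0, i.e. changes one component's Grundy value g to g ⊕ X where X is the current total.
Heap A: need g' = 3⊕1 = 2. Options: 25−2→G=2, 25−6→G=0, 25−7→G=1, 25−8→G=1, 25−9→G=0. Hits: 1.
Heap B: need g' = 3⊕1 = 2. Options: 20−1→G=2, 20−3→G=2, 20−5→G=0, 20−6→G=1. Hits: 2.
Heap C: need g' = 1⊕1 = 0. Options: 20−1→G=0, 20−4→G=2, 20−6→G=0, 20−8→G=0. Hits: 3.

6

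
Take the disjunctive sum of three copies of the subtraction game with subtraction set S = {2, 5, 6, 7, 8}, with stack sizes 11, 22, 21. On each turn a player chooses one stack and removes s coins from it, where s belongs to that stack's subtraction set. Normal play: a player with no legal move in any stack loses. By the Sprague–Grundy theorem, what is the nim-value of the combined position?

3

All stacks use S = {2, 5, 6, 7, 8}:
G(0) = 0
G(1) = mex{} = 0
G(2) = mex{0} = 1
G(3) = mex{0} = 1
G(4) = mex{1} = 0
G(5) = mex{1,0} = 2
G(6) = mex{0,0,0} = 1
G(7) = mex{2,1,0,0} = 3
G(8) = mex{1,1,1,0,0} = 2
G(9) = mex{3,0,1,1,0} = 2
G(10) = mex{2,2,0,1,1} = 3
G(11) = mex{2,1,2,0,1} = 3
G(12) = mex{3,3,1,2,0} = 4
G(13) = mex{3,2,3,1,2} = 0
G(14) = mex{4,2,2,3,1} = 0
G(15) = mex{0,3,2,2,3} = 1
G(16) = mex{0,3,3,2,2} = 1
G(17) = mex{1,4,3,3,2} = 0
G(18) = mex{1,0,4,3,3} = 2
G(19) = mex{0,0,0,4,3} = 1
G(20) = mex{2,1,0,0,4} = 3
G(21) = mex{1,1,1,0,0} = 2
G(22) = mex{3,0,1,1,0} = 2
Stack A: G(11) = 3.
Stack B: G(22) = 2.
Stack C: G(21) = 2.
Combined Grundy value = 3 ⊕ 2 ⊕ 2 = 3.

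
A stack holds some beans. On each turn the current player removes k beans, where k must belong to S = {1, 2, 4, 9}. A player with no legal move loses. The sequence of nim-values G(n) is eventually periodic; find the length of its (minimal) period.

11

n :  0  1  2  3  4  5  6  7  8  9 10 11 12 13 14 15 16 17 18 19 20 21 22 23
G :  0  1  2  0  1  2  0  1  2  3  4  0  1  2  0  1  2  0  1  2  3  4  0  1
G(n+11) = G(n) holds for n = 0,…,8 (a full window of length max(S) = 9), so the sequence is purely periodic with period 11.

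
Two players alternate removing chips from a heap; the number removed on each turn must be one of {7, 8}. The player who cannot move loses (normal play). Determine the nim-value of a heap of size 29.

2

n :  0  1  2  3  4  5  6  7  8  9 10 11 12 13 14 15 16 17 18 19 20 21 22 23 24 25 26 27 28 29
G :  0  0  0  0  0  0  0  1  1  1  1  1  1  1  2  0  0  0  0  0  0  0  1  1  1  1  1  1  1  2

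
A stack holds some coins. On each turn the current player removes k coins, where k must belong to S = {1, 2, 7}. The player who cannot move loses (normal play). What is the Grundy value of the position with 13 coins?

1

G(0) = 0
G(1) = mex{0} = 1
G(2) = mex{1,0} = 2
G(3) = mex{2,1} = 0
G(4) = mex{0,2} = 1
G(5) = mex{1,0} = 2
G(6) = mex{2,1} = 0
G(7) = mex{0,2,0} = 1
G(8) = mex{1,0,1} = 2
G(9) = mex{2,1,2} = 0
G(10) = mex{0,2,0} = 1
G(11) = mex{1,0,1} = 2
G(12) = mex{2,1,2} = 0
G(13) = mex{0,2,0} = 1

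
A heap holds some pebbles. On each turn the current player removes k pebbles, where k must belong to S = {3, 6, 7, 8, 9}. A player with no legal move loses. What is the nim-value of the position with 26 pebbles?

0

G(0) = 0
G(1) = mex{} = 0
G(2) = mex{} = 0
G(3) = mex{0} = 1
G(4) = mex{0} = 1
G(5) = mex{0} = 1
G(6) = mex{1,0} = 2
G(7) = mex{1,0,0} = 2
G(8) = mex{1,0,0,0} = 2
G(9) = mex{2,1,0,0,0} = 3
G(10) = mex{2,1,1,0,0} = 3
G(11) = mex{2,1,1,1,0} = 3
G(12) = mex{3,2,1,1,1} = 0
G(13) = mex{3,2,2,1,1} = 0
G(14) = mex{3,2,2,2,1} = 0
G(15) = mex{0,3,2,2,2} = 1
G(16) = mex{0,3,3,2,2} = 1
G(17) = mex{0,3,3,3,2} = 1
G(18) = mex{1,0,3,3,3} = 2
G(19) = mex{1,0,0,3,3} = 2
G(20) = mex{1,0,0,0,3} = 2
G(21) = mex{2,1,0,0,0} = 3
G(22) = mex{2,1,1,0,0} = 3
G(23) = mex{2,1,1,1,0} = 3
G(24) = mex{3,2,1,1,1} = 0
G(25) = mex{3,2,2,1,1} = 0
G(26) = mex{3,2,2,2,1} = 0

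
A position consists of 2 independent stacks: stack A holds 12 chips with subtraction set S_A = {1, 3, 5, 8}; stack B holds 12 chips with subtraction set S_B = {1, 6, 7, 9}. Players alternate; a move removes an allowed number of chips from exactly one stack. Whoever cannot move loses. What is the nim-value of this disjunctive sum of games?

2

Stack A, S = {1, 3, 5, 8}:
n :  0  1  2  3  4  5  6  7  8  9 10 11 12
G :  0  1  0  1  0  1  0  1  2  3  2  3  2
G_A(12) = 2.
Stack B, S = {1, 6, 7, 9}:
G(0) = 0
G(1) = mex{0} = 1
G(2) = mex{1} = 0
G(3) = mex{0} = 1
G(4) = mex{1} = 0
G(5) = mex{0} = 1
G(6) = mex{1,0} = 2
G(7) = mex{2,1,0} = 3
G(8) = mex{3,0,1} = 2
G(9) = mex{2,1,0,0} = 3
G(10) = mex{3,0,1,1} = 2
G(11) = mex{2,1,0,0} = 3
G(12) = mex{3,2,1,1} = 0
G_B(12) = 0.
Combined Grundy value = 2 ⊕ 0 = 2.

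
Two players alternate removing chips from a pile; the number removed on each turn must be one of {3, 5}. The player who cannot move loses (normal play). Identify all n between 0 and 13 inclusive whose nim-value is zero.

0, 1, 2, 8, 9, 10

G(0) = 0
G(1) = mex{} = 0
G(2) = mex{} = 0
G(3) = mex{0} = 1
G(4) = mex{0} = 1
G(5) = mex{0,0} = 1
G(6) = mex{1,0} = 2
G(7) = mex{1,0} = 2
G(8) = mex{1,1} = 0
G(9) = mex{2,1} = 0
G(10) = mex{2,1} = 0
G(11) = mex{0,2} = 1
G(12) = mex{0,2} = 1
G(13) = mex{0,0} = 1
P-positions are exactly the n with G(n) = 0.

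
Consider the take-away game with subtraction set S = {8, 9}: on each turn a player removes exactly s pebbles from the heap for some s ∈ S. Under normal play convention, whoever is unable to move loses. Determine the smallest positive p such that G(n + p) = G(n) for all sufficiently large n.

n :  0  1  2  3  4  5  6  7  8  9 10 11 12 13 14 15 16 17 18 19 20 21 22 23 24 25 26 27 28 29 30 31 32 33 34 35
G :  0  0  0  0  0  0  0  0  1  1  1  1  1  1  1  1  2  0  0  0  0  0  0  0  0  1  1  1  1  1  1  1  1  2  0  0
G(n+17) = G(n) holds for n = 0,…,8 (a full window of length max(S) = 9), so the sequence is purely periodic with period 17.

17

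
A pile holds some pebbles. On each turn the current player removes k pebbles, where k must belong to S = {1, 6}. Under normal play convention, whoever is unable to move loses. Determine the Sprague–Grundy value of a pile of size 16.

0

G(0) = 0
G(1) = mex{0} = 1
G(2) = mex{1} = 0
G(3) = mex{0} = 1
G(4) = mex{1} = 0
G(5) = mex{0} = 1
G(6) = mex{1,0} = 2
G(7) = mex{2,1} = 0
G(8) = mex{0,0} = 1
G(9) = mex{1,1} = 0
G(10) = mex{0,0} = 1
G(11) = mex{1,1} = 0
G(12) = mex{0,2} = 1
G(13) = mex{1,0} = 2
G(14) = mex{2,1} = 0
G(15) = mex{0,0} = 1
G(16) = mex{1,1} = 0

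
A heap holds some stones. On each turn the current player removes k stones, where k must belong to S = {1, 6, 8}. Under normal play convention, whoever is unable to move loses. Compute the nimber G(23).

n :  0  1  2  3  4  5  6  7  8  9 10 11 12 13 14 15 16 17 18 19 20 21 22 23
G :  0  1  0  1  0  1  2  0  1  0  1  0  1  2  0  1  0  1  0  1  2  0  1  0

0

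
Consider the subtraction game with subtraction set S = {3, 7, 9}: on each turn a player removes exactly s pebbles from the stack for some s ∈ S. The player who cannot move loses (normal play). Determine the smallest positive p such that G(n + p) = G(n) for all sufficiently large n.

n :  0  1  2  3  4  5  6  7  8  9 10 11 12 13 14 15 16 17 18 19 20 21 22 23 24 25 26
G :  0  0  0  1  1  1  0  2  2  1  3  3  0  2  0  1  0  1  0  1  0  1  0  1  0  1  0
From n = 14 onward G(n+2) = G(n); since this holds over max(S) = 9 consecutive positions the period is 2 (pre-period 14).

2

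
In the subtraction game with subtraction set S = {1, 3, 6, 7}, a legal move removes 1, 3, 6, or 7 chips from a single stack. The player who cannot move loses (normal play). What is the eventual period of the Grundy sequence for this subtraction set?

12

n :  0  1  2  3  4  5  6  7  8  9 10 11 12 13 14 15 16 17 18 19 20 21 22 23 24 25
G :  0  1  0  1  0  1  2  3  2  3  2  3  0  1  0  1  0  1  2  3  2  3  2  3  0  1
G(n+12) = G(n) holds for n = 0,…,6 (a full window of length max(S) = 7), so the sequence is purely periodic with period 12.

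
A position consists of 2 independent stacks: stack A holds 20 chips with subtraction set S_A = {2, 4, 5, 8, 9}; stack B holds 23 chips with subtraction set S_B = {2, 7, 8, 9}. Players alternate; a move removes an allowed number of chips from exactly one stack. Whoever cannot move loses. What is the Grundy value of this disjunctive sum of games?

Stack A, S = {2, 4, 5, 8, 9}:
n :  0  1  2  3  4  5  6  7  8  9 10 11 12 13 14 15 16 17 18 19 20
G :  0  0  1  1  2  2  3  0  4  1  5  2  3  0  0  1  1  2  2  3  0
G_A(20) = 0.
Stack B, S = {2, 7, 8, 9}:
n :  0  1  2  3  4  5  6  7  8  9 10 11 12 13 14 15 16 17 18 19 20 21 22 23
G :  0  0  1  1  0  0  1  1  2  2  3  3  2  2  3  0  0  1  1  0  0  1  1  2
G_B(23) = 2.
Combined Grundy value = 0 ⊕ 2 = 2.

2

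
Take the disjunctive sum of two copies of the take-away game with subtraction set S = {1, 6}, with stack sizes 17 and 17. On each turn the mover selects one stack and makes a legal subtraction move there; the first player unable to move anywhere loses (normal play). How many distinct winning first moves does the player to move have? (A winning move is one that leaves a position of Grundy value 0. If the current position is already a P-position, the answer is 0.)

All stacks use S = {1, 6}:
n :  0  1  2  3  4  5  6  7  8  9 10 11 12 13 14 15 16 17
G :  0  1  0  1  0  1  2  0  1  0  1  0  1  2  0  1  0  1
Stack A: G(17) = 1.
Stack B: G(17) = 1.
Combined Grundy value = 1 ⊕ 1 = 0.
A winning move leaves total XOR = 0, i.e. changes one component's Grundy value g to g ⊕ X where X is the current total.
Stack A: target g' = 1⊕0 = 1, but every legal move changes the Grundy value (mex property), so 0 moves.
Stack B: target g' = 1⊕0 = 1, but every legal move changes the Grundy value (mex property), so 0 moves.

0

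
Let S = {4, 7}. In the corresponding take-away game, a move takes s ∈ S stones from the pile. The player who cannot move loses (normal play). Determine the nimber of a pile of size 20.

G(0) = 0
G(1) = mex{} = 0
G(2) = mex{} = 0
G(3) = mex{} = 0
G(4) = mex{0} = 1
G(5) = mex{0} = 1
G(6) = mex{0} = 1
G(7) = mex{0,0} = 1
G(8) = mex{1,0} = 2
G(9) = mex{1,0} = 2
G(10) = mex{1,0} = 2
G(11) = mex{1,1} = 0
G(12) = mex{2,1} = 0
G(13) = mex{2,1} = 0
G(14) = mex{2,1} = 0
G(15) = mex{0,2} = 1
G(16) = mex{0,2} = 1
G(17) = mex{0,2} = 1
G(18) = mex{0,0} = 1
G(19) = mex{1,0} = 2
G(20) = mex{1,0} = 2

2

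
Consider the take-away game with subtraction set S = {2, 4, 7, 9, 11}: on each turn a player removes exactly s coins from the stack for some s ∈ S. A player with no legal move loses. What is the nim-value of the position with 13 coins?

n :  0  1  2  3  4  5  6  7  8  9 10 11 12 13
G :  0  0  1  1  2  2  0  3  1  4  2  5  3  3

3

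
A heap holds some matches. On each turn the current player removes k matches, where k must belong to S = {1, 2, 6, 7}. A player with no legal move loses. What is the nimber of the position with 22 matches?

3

n :  0  1  2  3  4  5  6  7  8  9 10 11 12 13 14 15 16 17 18 19 20 21 22
G :  0  1  2  0  1  2  3  4  0  1  2  0  1  2  3  4  0  1  2  0  1  2  3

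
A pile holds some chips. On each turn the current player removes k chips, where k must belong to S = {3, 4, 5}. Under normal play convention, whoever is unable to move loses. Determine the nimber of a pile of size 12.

1

G(0) = 0
G(1) = mex{} = 0
G(2) = mex{} = 0
G(3) = mex{0} = 1
G(4) = mex{0,0} = 1
G(5) = mex{0,0,0} = 1
G(6) = mex{1,0,0} = 2
G(7) = mex{1,1,0} = 2
G(8) = mex{1,1,1} = 0
G(9) = mex{2,1,1} = 0
G(10) = mex{2,2,1} = 0
G(11) = mex{0,2,2} = 1
G(12) = mex{0,0,2} = 1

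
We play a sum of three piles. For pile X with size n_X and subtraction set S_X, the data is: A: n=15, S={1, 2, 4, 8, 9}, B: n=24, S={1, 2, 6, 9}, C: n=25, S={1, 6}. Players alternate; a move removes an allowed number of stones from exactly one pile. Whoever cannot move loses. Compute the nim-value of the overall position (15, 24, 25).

Pile A, S = {1, 2, 4, 8, 9}:
G(0) = 0
G(1) = mex{0} = 1
G(2) = mex{1,0} = 2
G(3) = mex{2,1} = 0
G(4) = mex{0,2,0} = 1
G(5) = mex{1,0,1} = 2
G(6) = mex{2,1,2} = 0
G(7) = mex{0,2,0} = 1
G(8) = mex{1,0,1,0} = 2
G(9) = mex{2,1,2,1,0} = 3
G(10) = mex{3,2,0,2,1} = 4
G(11) = mex{4,3,1,0,2} = 5
G(12) = mex{5,4,2,1,0} = 3
G(13) = mex{3,5,3,2,1} = 0
G(14) = mex{0,3,4,0,2} = 1
G(15) = mex{1,0,5,1,0} = 2
G_A(15) = 2.
Pile B, S = {1, 2, 6, 9}:
n :  0  1  2  3  4  5  6  7  8  9 10 11 12 13 14 15 16 17 18 19 20 21 22 23 24
G :  0  1  2  0  1  2  3  0  1  2  0  1  2  3  0  1  2  0  1  2  3  0  1  2  0
G_B(24) = 0.
Pile C, S = {1, 6}:
n :  0  1  2  3  4  5  6  7  8  9 10 11 12 13 14 15 16 17 18 19 20 21 22 23 24 25
G :  0  1  0  1  0  1  2  0  1  0  1  0  1  2  0  1  0  1  0  1  2  0  1  0  1  0
G_C(25) = 0.
Combined Grundy value = 2 ⊕ 0 ⊕ 0 = 2.

2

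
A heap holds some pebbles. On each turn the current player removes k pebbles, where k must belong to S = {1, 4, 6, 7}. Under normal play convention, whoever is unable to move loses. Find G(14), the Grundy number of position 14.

G(0) = 0
G(1) = mex{0} = 1
G(2) = mex{1} = 0
G(3) = mex{0} = 1
G(4) = mex{1,0} = 2
G(5) = mex{2,1} = 0
G(6) = mex{0,0,0} = 1
G(7) = mex{1,1,1,0} = 2
G(8) = mex{2,2,0,1} = 3
G(9) = mex{3,0,1,0} = 2
G(10) = mex{2,1,2,1} = 0
G(11) = mex{0,2,0,2} = 1
G(12) = mex{1,3,1,0} = 2
G(13) = mex{2,2,2,1} = 0
G(14) = mex{0,0,3,2} = 1

1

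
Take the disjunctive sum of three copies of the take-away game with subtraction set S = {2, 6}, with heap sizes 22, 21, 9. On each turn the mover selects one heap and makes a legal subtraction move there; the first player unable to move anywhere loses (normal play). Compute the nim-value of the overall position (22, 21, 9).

All heaps use S = {2, 6}:
G(0) = 0
G(1) = mex{} = 0
G(2) = mex{0} = 1
G(3) = mex{0} = 1
G(4) = mex{1} = 0
G(5) = mex{1} = 0
G(6) = mex{0,0} = 1
G(7) = mex{0,0} = 1
G(8) = mex{1,1} = 0
G(9) = mex{1,1} = 0
G(10) = mex{0,0} = 1
G(11) = mex{0,0} = 1
G(12) = mex{1,1} = 0
G(13) = mex{1,1} = 0
G(14) = mex{0,0} = 1
G(15) = mex{0,0} = 1
G(16) = mex{1,1} = 0
G(17) = mex{1,1} = 0
G(18) = mex{0,0} = 1
G(19) = mex{0,0} = 1
G(20) = mex{1,1} = 0
G(21) = mex{1,1} = 0
G(22) = mex{0,0} = 1
Heap A: G(22) = 1.
Heap B: G(21) = 0.
Heap C: G(9) = 0.
Combined Grundy value = 1 ⊕ 0 ⊕ 0 = 1.

1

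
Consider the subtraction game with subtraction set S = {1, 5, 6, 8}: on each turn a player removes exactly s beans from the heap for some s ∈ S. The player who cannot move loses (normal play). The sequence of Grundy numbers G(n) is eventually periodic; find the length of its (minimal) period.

11

n :  0  1  2  3  4  5  6  7  8  9 10 11 12 13 14 15 16 17 18 19 20 21 22 23
G :  0  1  0  1  0  1  2  3  2  3  2  0  1  0  1  0  1  2  3  2  3  2  0  1
G(n+11) = G(n) holds for n = 0,…,7 (a full window of length max(S) = 8), so the sequence is purely periodic with period 11.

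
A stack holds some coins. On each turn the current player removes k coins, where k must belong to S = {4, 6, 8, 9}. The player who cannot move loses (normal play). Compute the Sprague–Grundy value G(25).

n :  0  1  2  3  4  5  6  7  8  9 10 11 12 13 14 15 16 17 18 19 20 21 22 23 24 25
G :  0  0  0  0  1  1  1  1  2  2  2  2  3  0  0  0  0  1  1  1  1  2  2  2  2  3

3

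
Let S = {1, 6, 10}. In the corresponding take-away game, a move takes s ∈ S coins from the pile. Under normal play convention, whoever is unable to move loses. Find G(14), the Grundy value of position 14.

3

n :  0  1  2  3  4  5  6  7  8  9 10 11 12 13 14
G :  0  1  0  1  0  1  2  0  1  0  1  0  1  2  3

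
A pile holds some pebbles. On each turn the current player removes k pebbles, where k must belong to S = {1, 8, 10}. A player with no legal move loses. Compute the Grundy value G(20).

n :  0  1  2  3  4  5  6  7  8  9 10 11 12 13 14 15 16 17 18 19 20
G :  0  1  0  1  0  1  0  1  2  0  1  0  1  0  1  0  1  2  0  1  0

0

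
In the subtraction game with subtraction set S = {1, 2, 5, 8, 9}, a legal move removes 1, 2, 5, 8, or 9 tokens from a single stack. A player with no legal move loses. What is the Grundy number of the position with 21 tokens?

G(0) = 0
G(1) = mex{0} = 1
G(2) = mex{1,0} = 2
G(3) = mex{2,1} = 0
G(4) = mex{0,2} = 1
G(5) = mex{1,0,0} = 2
G(6) = mex{2,1,1} = 0
G(7) = mex{0,2,2} = 1
G(8) = mex{1,0,0,0} = 2
G(9) = mex{2,1,1,1,0} = 3
G(10) = mex{3,2,2,2,1} = 0
G(11) = mex{0,3,0,0,2} = 1
G(12) = mex{1,0,1,1,0} = 2
G(13) = mex{2,1,2,2,1} = 0
G(14) = mex{0,2,3,0,2} = 1
G(15) = mex{1,0,0,1,0} = 2
G(16) = mex{2,1,1,2,1} = 0
G(17) = mex{0,2,2,3,2} = 1
G(18) = mex{1,0,0,0,3} = 2
G(19) = mex{2,1,1,1,0} = 3
G(20) = mex{3,2,2,2,1} = 0
G(21) = mex{0,3,0,0,2} = 1

1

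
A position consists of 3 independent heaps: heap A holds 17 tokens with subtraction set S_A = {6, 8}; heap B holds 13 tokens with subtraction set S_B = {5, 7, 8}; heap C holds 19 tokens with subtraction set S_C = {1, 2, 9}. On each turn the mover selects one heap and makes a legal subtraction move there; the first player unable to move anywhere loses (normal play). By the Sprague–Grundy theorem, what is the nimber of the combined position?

3

Heap A, S = {6, 8}:
G(0) = 0
G(1) = mex{} = 0
G(2) = mex{} = 0
G(3) = mex{} = 0
G(4) = mex{} = 0
G(5) = mex{} = 0
G(6) = mex{0} = 1
G(7) = mex{0} = 1
G(8) = mex{0,0} = 1
G(9) = mex{0,0} = 1
G(10) = mex{0,0} = 1
G(11) = mex{0,0} = 1
G(12) = mex{1,0} = 2
G(13) = mex{1,0} = 2
G(14) = mex{1,1} = 0
G(15) = mex{1,1} = 0
G(16) = mex{1,1} = 0
G(17) = mex{1,1} = 0
G_A(17) = 0.
Heap B, S = {5, 7, 8}:
n :  0  1  2  3  4  5  6  7  8  9 10 11 12 13
G :  0  0  0  0  0  1  1  1  1  1  2  2  2  0
G_B(13) = 0.
Heap C, S = {1, 2, 9}:
n :  0  1  2  3  4  5  6  7  8  9 10 11 12 13 14 15 16 17 18 19
G :  0  1  2  0  1  2  0  1  2  3  0  1  2  0  1  2  0  1  2  3
G_C(19) = 3.
Combined Grundy value = 0 ⊕ 0 ⊕ 3 = 3.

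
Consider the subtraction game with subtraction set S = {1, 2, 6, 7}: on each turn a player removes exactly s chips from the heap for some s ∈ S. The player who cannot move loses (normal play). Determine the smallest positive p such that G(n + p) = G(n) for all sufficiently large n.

G(0) = 0
G(1) = mex{0} = 1
G(2) = mex{1,0} = 2
G(3) = mex{2,1} = 0
G(4) = mex{0,2} = 1
G(5) = mex{1,0} = 2
G(6) = mex{2,1,0} = 3
G(7) = mex{3,2,1,0} = 4
G(8) = mex{4,3,2,1} = 0
G(9) = mex{0,4,0,2} = 1
G(10) = mex{1,0,1,0} = 2
G(11) = mex{2,1,2,1} = 0
G(12) = mex{0,2,3,2} = 1
G(13) = mex{1,0,4,3} = 2
G(14) = mex{2,1,0,4} = 3
G(15) = mex{3,2,1,0} = 4
G(16) = mex{4,3,2,1} = 0
G(17) = mex{0,4,0,2} = 1
G(n+8) = G(n) holds for n = 0,…,6 (a full window of length max(S) = 7), so the sequence is purely periodic with period 8.

8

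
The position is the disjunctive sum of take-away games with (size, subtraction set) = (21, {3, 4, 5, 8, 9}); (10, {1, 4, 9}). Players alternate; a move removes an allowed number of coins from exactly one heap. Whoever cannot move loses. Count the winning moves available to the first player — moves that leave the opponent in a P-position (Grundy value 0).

2

Heap A, S = {3, 4, 5, 8, 9}:
n :  0  1  2  3  4  5  6  7  8  9 10 11 12 13 14 15 16 17 18 19 20 21
G :  0  0  0  1  1  1  2  2  2  3  3  3  0  0  0  1  1  1  2  2  2  3
G_A(21) = 3.
Heap B, S = {1, 4, 9}:
G(0) = 0
G(1) = mex{0} = 1
G(2) = mex{1} = 0
G(3) = mex{0} = 1
G(4) = mex{1,0} = 2
G(5) = mex{2,1} = 0
G(6) = mex{0,0} = 1
G(7) = mex{1,1} = 0
G(8) = mex{0,2} = 1
G(9) = mex{1,0,0} = 2
G(10) = mex{2,1,1} = 0
G_B(10) = 0.
Combined Grundy value = 3 ⊕ 0 = 3.
A winning move leaves total XOR = 0, i.e. changes one component's Grundy value g to g ⊕ X where X is the current total.
Heap A: need g' = 3⊕3 = 0. Options: 21−3→G=2, 21−4→G=1, 21−5→G=1, 21−8→G=0, 21−9→G=0. Hits: 2.
Heap B: need g' = 0⊕3 = 3. Options: 10−1→G=2, 10−4→G=1, 10−9→G=1. Hits: 0.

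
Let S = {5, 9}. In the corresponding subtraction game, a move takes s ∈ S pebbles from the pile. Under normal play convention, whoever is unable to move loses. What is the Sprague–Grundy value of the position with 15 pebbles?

0

n :  0  1  2  3  4  5  6  7  8  9 10 11 12 13 14 15
G :  0  0  0  0  0  1  1  1  1  1  2  2  2  2  0  0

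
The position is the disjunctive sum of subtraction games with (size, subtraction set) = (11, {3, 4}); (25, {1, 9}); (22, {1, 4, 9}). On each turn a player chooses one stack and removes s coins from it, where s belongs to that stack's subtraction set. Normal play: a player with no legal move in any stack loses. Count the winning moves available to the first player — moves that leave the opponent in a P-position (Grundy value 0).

Stack A, S = {3, 4}:
G(0) = 0
G(1) = mex{} = 0
G(2) = mex{} = 0
G(3) = mex{0} = 1
G(4) = mex{0,0} = 1
G(5) = mex{0,0} = 1
G(6) = mex{1,0} = 2
G(7) = mex{1,1} = 0
G(8) = mex{1,1} = 0
G(9) = mex{2,1} = 0
G(10) = mex{0,2} = 1
G(11) = mex{0,0} = 1
G_A(11) = 1.
Stack B, S = {1, 9}:
n :  0  1  2  3  4  5  6  7  8  9 10 11 12 13 14 15 16 17 18 19 20 21 22 23 24 25
G :  0  1  0  1  0  1  0  1  0  1  0  1  0  1  0  1  0  1  0  1  0  1  0  1  0  1
G_B(25) = 1.
Stack C, S = {1, 4, 9}:
n :  0  1  2  3  4  5  6  7  8  9 10 11 12 13 14 15 16 17 18 19 20 21 22
G :  0  1  0  1  2  0  1  0  1  2  0  1  0  1  2  0  1  0  1  2  0  1  0
G_C(22) = 0.
Combined Grundy value = 1 ⊕ 1 ⊕ 0 = 0.
A winning move leaves total XOR = 0, i.e. changes one component's Grundy value g to g ⊕ X where X is the current total.
Stack A: target g' = 1⊕0 = 1, but every legal move changes the Grundy value (mex property), so 0 moves.
Stack B: target g' = 1⊕0 = 1, but every legal move changes the Grundy value (mex property), so 0 moves.
Stack C: target g' = 0⊕0 = 0, but every legal move changes the Grundy value (mex property), so 0 moves.

0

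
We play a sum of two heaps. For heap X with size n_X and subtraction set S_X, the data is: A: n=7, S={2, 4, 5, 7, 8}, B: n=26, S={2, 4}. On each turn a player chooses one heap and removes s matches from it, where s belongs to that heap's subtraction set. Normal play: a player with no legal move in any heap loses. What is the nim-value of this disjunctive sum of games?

2

Heap A, S = {2, 4, 5, 7, 8}:
G(0) = 0
G(1) = mex{} = 0
G(2) = mex{0} = 1
G(3) = mex{0} = 1
G(4) = mex{1,0} = 2
G(5) = mex{1,0,0} = 2
G(6) = mex{2,1,0} = 3
G(7) = mex{2,1,1,0} = 3
G_A(7) = 3.
Heap B, S = {2, 4}:
n :  0  1  2  3  4  5  6  7  8  9 10 11 12 13 14 15 16 17 18 19 20 21 22 23 24 25 26
G :  0  0  1  1  2  2  0  0  1  1  2  2  0  0  1  1  2  2  0  0  1  1  2  2  0  0  1
G_B(26) = 1.
Combined Grundy value = 3 ⊕ 1 = 2.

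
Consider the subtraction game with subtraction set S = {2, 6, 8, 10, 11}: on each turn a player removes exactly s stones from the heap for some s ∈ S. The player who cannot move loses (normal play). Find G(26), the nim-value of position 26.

n :  0  1  2  3  4  5  6  7  8  9 10 11 12 13 14 15 16 17 18 19 20 21 22 23 24 25 26
G :  0  0  1  1  0  0  1  1  2  2  3  3  2  2  3  3  4  0  0  1  1  0  0  1  1  2  2

2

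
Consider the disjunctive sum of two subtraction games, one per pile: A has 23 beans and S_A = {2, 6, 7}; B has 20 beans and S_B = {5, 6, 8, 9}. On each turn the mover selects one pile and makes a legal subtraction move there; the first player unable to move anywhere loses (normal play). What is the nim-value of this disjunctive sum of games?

Pile A, S = {2, 6, 7}:
n :  0  1  2  3  4  5  6  7  8  9 10 11 12 13 14 15 16 17 18 19 20 21 22 23
G :  0  0  1  1  0  0  1  1  2  0  3  1  2  0  0  1  1  0  0  1  1  2  0  3
G_A(23) = 3.
Pile B, S = {5, 6, 8, 9}:
n :  0  1  2  3  4  5  6  7  8  9 10 11 12 13 14 15 16 17 18 19 20
G :  0  0  0  0  0  1  1  1  1  1  2  2  2  2  0  0  0  0  0  1  1
G_B(20) = 1.
Combined Grundy value = 3 ⊕ 1 = 2.

2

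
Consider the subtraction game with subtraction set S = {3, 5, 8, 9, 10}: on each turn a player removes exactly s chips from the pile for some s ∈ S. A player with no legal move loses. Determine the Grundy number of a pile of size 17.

G(0) = 0
G(1) = mex{} = 0
G(2) = mex{} = 0
G(3) = mex{0} = 1
G(4) = mex{0} = 1
G(5) = mex{0,0} = 1
G(6) = mex{1,0} = 2
G(7) = mex{1,0} = 2
G(8) = mex{1,1,0} = 2
G(9) = mex{2,1,0,0} = 3
G(10) = mex{2,1,0,0,0} = 3
G(11) = mex{2,2,1,0,0} = 3
G(12) = mex{3,2,1,1,0} = 4
G(13) = mex{3,2,1,1,1} = 0
G(14) = mex{3,3,2,1,1} = 0
G(15) = mex{4,3,2,2,1} = 0
G(16) = mex{0,3,2,2,2} = 1
G(17) = mex{0,4,3,2,2} = 1

1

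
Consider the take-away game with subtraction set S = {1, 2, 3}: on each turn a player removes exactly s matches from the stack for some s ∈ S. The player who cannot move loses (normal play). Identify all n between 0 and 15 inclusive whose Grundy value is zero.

n :  0  1  2  3  4  5  6  7  8  9 10 11 12 13 14 15
G :  0  1  2  3  0  1  2  3  0  1  2  3  0  1  2  3
P-positions are exactly the n with G(n) = 0.

0, 4, 8, 12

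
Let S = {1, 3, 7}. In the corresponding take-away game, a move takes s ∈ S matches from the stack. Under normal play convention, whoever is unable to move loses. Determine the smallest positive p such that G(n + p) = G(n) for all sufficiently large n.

2

n :  0  1  2  3  4  5  6  7  8  9 10 11 12 13 14
G :  0  1  0  1  0  1  0  1  0  1  0  1  0  1  0
G(n+2) = G(n) holds for n = 0,…,6 (a full window of length max(S) = 7), so the sequence is purely periodic with period 2.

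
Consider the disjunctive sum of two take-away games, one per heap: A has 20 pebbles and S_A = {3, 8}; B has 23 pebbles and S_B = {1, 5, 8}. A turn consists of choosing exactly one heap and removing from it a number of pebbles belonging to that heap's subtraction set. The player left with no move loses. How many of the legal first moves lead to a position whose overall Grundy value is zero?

1

Heap A, S = {3, 8}:
n :  0  1  2  3  4  5  6  7  8  9 10 11 12 13 14 15 16 17 18 19 20
G :  0  0  0  1  1  1  0  0  2  1  1  0  0  0  1  1  1  0  0  2  1
G_A(20) = 1.
Heap B, S = {1, 5, 8}:
n :  0  1  2  3  4  5  6  7  8  9 10 11 12 13 14 15 16 17 18 19 20 21 22 23
G :  0  1  0  1  0  1  0  1  2  3  2  3  2  0  1  0  1  0  1  0  1  2  3  2
G_B(23) = 2.
Combined Grundy value = 1 ⊕ 2 = 3.
A winning move leaves total XOR = 0, i.e. changes one component's Grundy value g to g ⊕ X where X is the current total.
Heap A: need g' = 1⊕3 = 2. Options: 20−3→G=0, 20−8→G=0. Hits: 0.
Heap B: need g' = 2⊕3 = 1. Options: 23−1→G=3, 23−5→G=1, 23−8→G=0. Hits: 1.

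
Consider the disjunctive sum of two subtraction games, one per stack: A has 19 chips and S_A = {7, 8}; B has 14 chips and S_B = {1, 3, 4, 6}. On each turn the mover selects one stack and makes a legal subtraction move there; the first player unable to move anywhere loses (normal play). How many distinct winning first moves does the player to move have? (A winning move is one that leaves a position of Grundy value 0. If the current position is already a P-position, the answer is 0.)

Stack A, S = {7, 8}:
n :  0  1  2  3  4  5  6  7  8  9 10 11 12 13 14 15 16 17 18 19
G :  0  0  0  0  0  0  0  1  1  1  1  1  1  1  2  0  0  0  0  0
G_A(19) = 0.
Stack B, S = {1, 3, 4, 6}:
n :  0  1  2  3  4  5  6  7  8  9 10 11 12 13 14
G :  0  1  0  1  2  3  2  0  1  0  1  2  3  2  0
G_B(14) = 0.
Combined Grundy value = 0 ⊕ 0 = 0.
A winning move leaves total XOR = 0, i.e. changes one component's Grundy value g to g ⊕ X where X is the current total.
Stack A: target g' = 0⊕0 = 0, but every legal move changes the Grundy value (mex property), so 0 moves.
Stack B: target g' = 0⊕0 = 0, but every legal move changes the Grundy value (mex property), so 0 moves.

0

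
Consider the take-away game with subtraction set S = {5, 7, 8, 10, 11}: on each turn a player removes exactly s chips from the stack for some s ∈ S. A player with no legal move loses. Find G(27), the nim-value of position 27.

2

G(0) = 0
G(1) = mex{} = 0
G(2) = mex{} = 0
G(3) = mex{} = 0
G(4) = mex{} = 0
G(5) = mex{0} = 1
G(6) = mex{0} = 1
G(7) = mex{0,0} = 1
G(8) = mex{0,0,0} = 1
G(9) = mex{0,0,0} = 1
G(10) = mex{1,0,0,0} = 2
G(11) = mex{1,0,0,0,0} = 2
G(12) = mex{1,1,0,0,0} = 2
G(13) = mex{1,1,1,0,0} = 2
G(14) = mex{1,1,1,0,0} = 2
G(15) = mex{2,1,1,1,0} = 3
G(16) = mex{2,1,1,1,1} = 0
G(17) = mex{2,2,1,1,1} = 0
G(18) = mex{2,2,2,1,1} = 0
G(19) = mex{2,2,2,1,1} = 0
G(20) = mex{3,2,2,2,1} = 0
G(21) = mex{0,2,2,2,2} = 1
G(22) = mex{0,3,2,2,2} = 1
G(23) = mex{0,0,3,2,2} = 1
G(24) = mex{0,0,0,2,2} = 1
G(25) = mex{0,0,0,3,2} = 1
G(26) = mex{1,0,0,0,3} = 2
G(27) = mex{1,0,0,0,0} = 2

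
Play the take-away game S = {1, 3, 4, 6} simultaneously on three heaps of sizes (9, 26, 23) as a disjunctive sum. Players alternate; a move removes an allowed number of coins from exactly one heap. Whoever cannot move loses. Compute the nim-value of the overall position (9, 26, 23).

All heaps use S = {1, 3, 4, 6}:
G(0) = 0
G(1) = mex{0} = 1
G(2) = mex{1} = 0
G(3) = mex{0,0} = 1
G(4) = mex{1,1,0} = 2
G(5) = mex{2,0,1} = 3
G(6) = mex{3,1,0,0} = 2
G(7) = mex{2,2,1,1} = 0
G(8) = mex{0,3,2,0} = 1
G(9) = mex{1,2,3,1} = 0
G(10) = mex{0,0,2,2} = 1
G(11) = mex{1,1,0,3} = 2
G(12) = mex{2,0,1,2} = 3
G(13) = mex{3,1,0,0} = 2
G(14) = mex{2,2,1,1} = 0
G(15) = mex{0,3,2,0} = 1
G(16) = mex{1,2,3,1} = 0
G(17) = mex{0,0,2,2} = 1
G(18) = mex{1,1,0,3} = 2
G(19) = mex{2,0,1,2} = 3
G(20) = mex{3,1,0,0} = 2
G(21) = mex{2,2,1,1} = 0
G(22) = mex{0,3,2,0} = 1
G(23) = mex{1,2,3,1} = 0
G(24) = mex{0,0,2,2} = 1
G(25) = mex{1,1,0,3} = 2
G(26) = mex{2,0,1,2} = 3
Heap A: G(9) = 0.
Heap B: G(26) = 3.
Heap C: G(23) = 0.
Combined Grundy value = 0 ⊕ 3 ⊕ 0 = 3.

3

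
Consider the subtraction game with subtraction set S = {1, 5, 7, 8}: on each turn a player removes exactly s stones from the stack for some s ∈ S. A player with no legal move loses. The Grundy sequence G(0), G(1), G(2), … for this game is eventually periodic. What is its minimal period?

15

n :  0  1  2  3  4  5  6  7  8  9 10 11 12 13 14 15 16 17 18 19 20 21 22 23 24 25 26 27 28 29 30 31
G :  0  1  0  1  0  1  0  1  2  3  2  3  2  3  2  0  1  0  1  0  1  0  1  2  3  2  3  2  3  2  0  1
G(n+15) = G(n) holds for n = 0,…,7 (a full window of length max(S) = 8), so the sequence is purely periodic with period 15.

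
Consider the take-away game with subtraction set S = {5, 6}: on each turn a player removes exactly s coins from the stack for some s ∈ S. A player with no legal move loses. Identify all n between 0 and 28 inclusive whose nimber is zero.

0, 1, 2, 3, 4, 11, 12, 13, 14, 15, 22, 23, 24, 25, 26

G(0) = 0
G(1) = mex{} = 0
G(2) = mex{} = 0
G(3) = mex{} = 0
G(4) = mex{} = 0
G(5) = mex{0} = 1
G(6) = mex{0,0} = 1
G(7) = mex{0,0} = 1
G(8) = mex{0,0} = 1
G(9) = mex{0,0} = 1
G(10) = mex{1,0} = 2
G(11) = mex{1,1} = 0
G(12) = mex{1,1} = 0
G(13) = mex{1,1} = 0
G(14) = mex{1,1} = 0
G(15) = mex{2,1} = 0
G(16) = mex{0,2} = 1
G(17) = mex{0,0} = 1
G(18) = mex{0,0} = 1
G(19) = mex{0,0} = 1
G(20) = mex{0,0} = 1
G(21) = mex{1,0} = 2
G(22) = mex{1,1} = 0
G(23) = mex{1,1} = 0
G(24) = mex{1,1} = 0
G(25) = mex{1,1} = 0
G(26) = mex{2,1} = 0
G(27) = mex{0,2} = 1
G(28) = mex{0,0} = 1
P-positions are exactly the n with G(n) = 0.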